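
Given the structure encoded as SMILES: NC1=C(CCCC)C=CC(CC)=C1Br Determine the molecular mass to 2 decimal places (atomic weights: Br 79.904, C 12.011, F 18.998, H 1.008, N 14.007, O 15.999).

First, the molecular formula is C12H18BrN (counting implicit H from valence).
  Br: 1 × 79.904 = 79.904
  C: 12 × 12.011 = 144.132
  H: 18 × 1.008 = 18.144
  N: 1 × 14.007 = 14.007
Sum: 1×79.904 + 12×12.011 + 18×1.008 + 1×14.007 = 256.187 → 256.19 g/mol.

256.19 g/mol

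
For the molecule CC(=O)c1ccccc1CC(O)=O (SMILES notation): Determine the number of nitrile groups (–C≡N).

0

Scan the SMILES for the nitrile motif — none present.
Groups that are present: 1 carboxylic acid, 1 ketone.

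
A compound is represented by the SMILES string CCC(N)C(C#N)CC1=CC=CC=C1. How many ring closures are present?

In SMILES, each pair of matching ring-closure digits denotes one ring-closing bond; the number of such bonds equals the number of independent rings.
Ring-closure bonds here: 1.

1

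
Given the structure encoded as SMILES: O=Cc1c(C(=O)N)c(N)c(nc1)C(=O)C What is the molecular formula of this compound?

C9H9N3O3

Walk through each heavy atom and fill implicit hydrogens from standard valence (C 4, N 3, O 2, S 2, halogen 1); for lowercase aromatic atoms, an aromatic c carries 1 H when it has two neighbours and 0 H with three, and aromatic n carries 0 H:
  atom 1: O, bond orders sum to 2 (valence 2) → 0 H
  atom 2: C, bond orders sum to 3 (valence 4) → 1 H
  atom 3: aromatic c, 3 neighbours → 0 H
  atom 4: aromatic c, 3 neighbours → 0 H
  atom 5: C, bond orders sum to 4 (valence 4) → 0 H
  atom 6: O, bond orders sum to 2 (valence 2) → 0 H
  atom 7: N, bond orders sum to 1 (valence 3) → 2 H
  atom 8: aromatic c, 3 neighbours → 0 H
  atom 9: N, bond orders sum to 1 (valence 3) → 2 H
  atom 10: aromatic c, 3 neighbours → 0 H
  atom 11: aromatic n, 2 neighbours → 0 H
  atom 12: aromatic c, 2 neighbours → 1 H
  atom 13: C, bond orders sum to 4 (valence 4) → 0 H
  atom 14: O, bond orders sum to 2 (valence 2) → 0 H
  atom 15: C, bond orders sum to 1 (valence 4) → 3 H
Totals → C:9, H:9, N:3, O:3.
In Hill order: C9H9N3O3.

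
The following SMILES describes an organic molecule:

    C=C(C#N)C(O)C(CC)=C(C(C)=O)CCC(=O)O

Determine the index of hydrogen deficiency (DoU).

Degree of unsaturation = (number of rings) + (number of π bonds).
Ring closures in the SMILES: 0.
π bonds: 4 double bonds (each 1 DoU), 1 triple bond (each 2 DoU) → 6 DoU from unsaturation.
Total DoU = 0 + 6 = 6.

6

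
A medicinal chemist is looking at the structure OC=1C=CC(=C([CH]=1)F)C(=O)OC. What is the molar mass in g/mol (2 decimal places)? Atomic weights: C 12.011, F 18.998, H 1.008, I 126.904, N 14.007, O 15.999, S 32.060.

170.14 g/mol

First, the molecular formula is C8H7FO3 (counting implicit H from valence).
  C: 8 × 12.011 = 96.088
  F: 1 × 18.998 = 18.998
  H: 7 × 1.008 = 7.056
  O: 3 × 15.999 = 47.997
Sum: 8×12.011 + 1×18.998 + 7×1.008 + 3×15.999 = 170.139 → 170.14 g/mol.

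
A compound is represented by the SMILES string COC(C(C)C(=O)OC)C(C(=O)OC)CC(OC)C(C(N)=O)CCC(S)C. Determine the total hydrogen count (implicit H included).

33

Walk through each heavy atom and fill implicit hydrogens from standard valence (C 4, N 3, O 2, S 2, halogen 1):
  atom 1: C, bond orders sum to 1 (valence 4) → 3 H
  atom 2: O, bond orders sum to 2 (valence 2) → 0 H
  atom 3: C, bond orders sum to 3 (valence 4) → 1 H
  atom 4: C, bond orders sum to 3 (valence 4) → 1 H
  atom 5: C, bond orders sum to 1 (valence 4) → 3 H
  atom 6: C, bond orders sum to 4 (valence 4) → 0 H
  atom 7: O, bond orders sum to 2 (valence 2) → 0 H
  atom 8: O, bond orders sum to 2 (valence 2) → 0 H
  atom 9: C, bond orders sum to 1 (valence 4) → 3 H
  atom 10: C, bond orders sum to 3 (valence 4) → 1 H
  atom 11: C, bond orders sum to 4 (valence 4) → 0 H
  atom 12: O, bond orders sum to 2 (valence 2) → 0 H
  atom 13: O, bond orders sum to 2 (valence 2) → 0 H
  atom 14: C, bond orders sum to 1 (valence 4) → 3 H
  atom 15: C, bond orders sum to 2 (valence 4) → 2 H
  atom 16: C, bond orders sum to 3 (valence 4) → 1 H
  atom 17: O, bond orders sum to 2 (valence 2) → 0 H
  atom 18: C, bond orders sum to 1 (valence 4) → 3 H
  atom 19: C, bond orders sum to 3 (valence 4) → 1 H
  atom 20: C, bond orders sum to 4 (valence 4) → 0 H
  atom 21: N, bond orders sum to 1 (valence 3) → 2 H
  atom 22: O, bond orders sum to 2 (valence 2) → 0 H
  atom 23: C, bond orders sum to 2 (valence 4) → 2 H
  atom 24: C, bond orders sum to 2 (valence 4) → 2 H
  atom 25: C, bond orders sum to 3 (valence 4) → 1 H
  atom 26: S, bond orders sum to 1 (valence 2) → 1 H
  atom 27: C, bond orders sum to 1 (valence 4) → 3 H
Total hydrogens: 33.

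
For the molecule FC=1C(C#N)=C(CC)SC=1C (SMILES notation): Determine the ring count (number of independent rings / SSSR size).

In SMILES, each pair of matching ring-closure digits denotes one ring-closing bond; the number of such bonds equals the number of independent rings.
Ring-closure bonds here: 1.

1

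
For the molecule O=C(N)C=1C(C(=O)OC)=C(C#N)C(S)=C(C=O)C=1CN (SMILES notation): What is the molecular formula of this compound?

C12H11N3O4S

Walk through each heavy atom and fill implicit hydrogens from standard valence (C 4, N 3, O 2, S 2, halogen 1):
  atom 1: O, bond orders sum to 2 (valence 2) → 0 H
  atom 2: C, bond orders sum to 4 (valence 4) → 0 H
  atom 3: N, bond orders sum to 1 (valence 3) → 2 H
  atom 4: C, bond orders sum to 4 (valence 4) → 0 H
  atom 5: C, bond orders sum to 4 (valence 4) → 0 H
  atom 6: C, bond orders sum to 4 (valence 4) → 0 H
  atom 7: O, bond orders sum to 2 (valence 2) → 0 H
  atom 8: O, bond orders sum to 2 (valence 2) → 0 H
  atom 9: C, bond orders sum to 1 (valence 4) → 3 H
  atom 10: C, bond orders sum to 4 (valence 4) → 0 H
  atom 11: C, bond orders sum to 4 (valence 4) → 0 H
  atom 12: N, bond orders sum to 3 (valence 3) → 0 H
  atom 13: C, bond orders sum to 4 (valence 4) → 0 H
  atom 14: S, bond orders sum to 1 (valence 2) → 1 H
  atom 15: C, bond orders sum to 4 (valence 4) → 0 H
  atom 16: C, bond orders sum to 3 (valence 4) → 1 H
  atom 17: O, bond orders sum to 2 (valence 2) → 0 H
  atom 18: C, bond orders sum to 4 (valence 4) → 0 H
  atom 19: C, bond orders sum to 2 (valence 4) → 2 H
  atom 20: N, bond orders sum to 1 (valence 3) → 2 H
Totals → C:12, H:11, N:3, O:4, S:1.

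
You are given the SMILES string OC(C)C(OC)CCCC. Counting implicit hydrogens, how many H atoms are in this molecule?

18

Walk through each heavy atom and fill implicit hydrogens from standard valence (C 4, N 3, O 2, S 2, halogen 1):
  atom 1: O, bond orders sum to 1 (valence 2) → 1 H
  atom 2: C, bond orders sum to 3 (valence 4) → 1 H
  atom 3: C, bond orders sum to 1 (valence 4) → 3 H
  atom 4: C, bond orders sum to 3 (valence 4) → 1 H
  atom 5: O, bond orders sum to 2 (valence 2) → 0 H
  atom 6: C, bond orders sum to 1 (valence 4) → 3 H
  atom 7: C, bond orders sum to 2 (valence 4) → 2 H
  atom 8: C, bond orders sum to 2 (valence 4) → 2 H
  atom 9: C, bond orders sum to 2 (valence 4) → 2 H
  atom 10: C, bond orders sum to 1 (valence 4) → 3 H
Total hydrogens: 18.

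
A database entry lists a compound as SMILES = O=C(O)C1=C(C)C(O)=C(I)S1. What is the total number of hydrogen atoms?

Walk through each heavy atom and fill implicit hydrogens from standard valence (C 4, N 3, O 2, S 2, halogen 1):
  atom 1: O, bond orders sum to 2 (valence 2) → 0 H
  atom 2: C, bond orders sum to 4 (valence 4) → 0 H
  atom 3: O, bond orders sum to 1 (valence 2) → 1 H
  atom 4: C, bond orders sum to 4 (valence 4) → 0 H
  atom 5: C, bond orders sum to 4 (valence 4) → 0 H
  atom 6: C, bond orders sum to 1 (valence 4) → 3 H
  atom 7: C, bond orders sum to 4 (valence 4) → 0 H
  atom 8: O, bond orders sum to 1 (valence 2) → 1 H
  atom 9: C, bond orders sum to 4 (valence 4) → 0 H
  atom 10: I (halogen, monovalent) → 0 H
  atom 11: S, bond orders sum to 2 (valence 2) → 0 H
Total hydrogens: 5.

5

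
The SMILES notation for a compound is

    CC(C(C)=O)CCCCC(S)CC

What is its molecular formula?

C11H22OS

Walk through each heavy atom and fill implicit hydrogens from standard valence (C 4, N 3, O 2, S 2, halogen 1):
  atom 1: C, bond orders sum to 1 (valence 4) → 3 H
  atom 2: C, bond orders sum to 3 (valence 4) → 1 H
  atom 3: C, bond orders sum to 4 (valence 4) → 0 H
  atom 4: C, bond orders sum to 1 (valence 4) → 3 H
  atom 5: O, bond orders sum to 2 (valence 2) → 0 H
  atom 6: C, bond orders sum to 2 (valence 4) → 2 H
  atom 7: C, bond orders sum to 2 (valence 4) → 2 H
  atom 8: C, bond orders sum to 2 (valence 4) → 2 H
  atom 9: C, bond orders sum to 2 (valence 4) → 2 H
  atom 10: C, bond orders sum to 3 (valence 4) → 1 H
  atom 11: S, bond orders sum to 1 (valence 2) → 1 H
  atom 12: C, bond orders sum to 2 (valence 4) → 2 H
  atom 13: C, bond orders sum to 1 (valence 4) → 3 H
Totals → C:11, H:22, O:1, S:1.
In Hill order: C11H22OS.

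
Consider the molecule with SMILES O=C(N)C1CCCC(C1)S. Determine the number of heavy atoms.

Every atom symbol written in the SMILES (organic subset) is one heavy atom; implicit H are not written.
Heavy atoms by element → C:7, N:1, O:1, S:1.
Total: 10.

10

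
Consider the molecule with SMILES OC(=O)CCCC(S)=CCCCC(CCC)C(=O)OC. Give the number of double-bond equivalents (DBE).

3

Degree of unsaturation = (number of rings) + (number of π bonds).
Ring closures in the SMILES: 0.
π bonds: 3 double bonds (each 1 DoU) → 3 DoU from unsaturation.
Total DoU = 0 + 3 = 3.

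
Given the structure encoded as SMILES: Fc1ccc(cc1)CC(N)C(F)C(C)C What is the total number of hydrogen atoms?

17

Walk through each heavy atom and fill implicit hydrogens from standard valence (C 4, N 3, O 2, S 2, halogen 1); for lowercase aromatic atoms, an aromatic c carries 1 H when it has two neighbours and 0 H with three, and aromatic n carries 0 H:
  atom 1: F (halogen, monovalent) → 0 H
  atom 2: aromatic c, 3 neighbours → 0 H
  atom 3: aromatic c, 2 neighbours → 1 H
  atom 4: aromatic c, 2 neighbours → 1 H
  atom 5: aromatic c, 3 neighbours → 0 H
  atom 6: aromatic c, 2 neighbours → 1 H
  atom 7: aromatic c, 2 neighbours → 1 H
  atom 8: C, bond orders sum to 2 (valence 4) → 2 H
  atom 9: C, bond orders sum to 3 (valence 4) → 1 H
  atom 10: N, bond orders sum to 1 (valence 3) → 2 H
  atom 11: C, bond orders sum to 3 (valence 4) → 1 H
  atom 12: F (halogen, monovalent) → 0 H
  atom 13: C, bond orders sum to 3 (valence 4) → 1 H
  atom 14: C, bond orders sum to 1 (valence 4) → 3 H
  atom 15: C, bond orders sum to 1 (valence 4) → 3 H
Total hydrogens: 17.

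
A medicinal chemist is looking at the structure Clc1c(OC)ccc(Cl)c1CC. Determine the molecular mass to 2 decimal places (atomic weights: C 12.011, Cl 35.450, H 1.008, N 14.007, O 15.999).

First, the molecular formula is C9H10Cl2O (counting implicit H from valence).
  C: 9 × 12.011 = 108.099
  Cl: 2 × 35.450 = 70.900
  H: 10 × 1.008 = 10.080
  O: 1 × 15.999 = 15.999
Sum: 9×12.011 + 2×35.450 + 10×1.008 + 1×15.999 = 205.078 → 205.08 g/mol.

205.08 g/mol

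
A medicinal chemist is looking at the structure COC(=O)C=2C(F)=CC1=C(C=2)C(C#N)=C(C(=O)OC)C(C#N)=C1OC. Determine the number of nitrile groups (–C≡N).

The nitrile motif appears at heavy-atom positions 13, 21 in the SMILES.
Other groups present: 2 ester, 1 ether.
Nitrile count: 2.

2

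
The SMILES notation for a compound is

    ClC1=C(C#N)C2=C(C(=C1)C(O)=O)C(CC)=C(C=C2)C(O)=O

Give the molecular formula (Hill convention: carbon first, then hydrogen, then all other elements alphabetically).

C15H10ClNO4

Walk through each heavy atom and fill implicit hydrogens from standard valence (C 4, N 3, O 2, S 2, halogen 1):
  atom 1: Cl (halogen, monovalent) → 0 H
  atom 2: C, bond orders sum to 4 (valence 4) → 0 H
  atom 3: C, bond orders sum to 4 (valence 4) → 0 H
  atom 4: C, bond orders sum to 4 (valence 4) → 0 H
  atom 5: N, bond orders sum to 3 (valence 3) → 0 H
  atom 6: C, bond orders sum to 4 (valence 4) → 0 H
  atom 7: C, bond orders sum to 4 (valence 4) → 0 H
  atom 8: C, bond orders sum to 4 (valence 4) → 0 H
  atom 9: C, bond orders sum to 3 (valence 4) → 1 H
  atom 10: C, bond orders sum to 4 (valence 4) → 0 H
  atom 11: O, bond orders sum to 1 (valence 2) → 1 H
  atom 12: O, bond orders sum to 2 (valence 2) → 0 H
  atom 13: C, bond orders sum to 4 (valence 4) → 0 H
  atom 14: C, bond orders sum to 2 (valence 4) → 2 H
  atom 15: C, bond orders sum to 1 (valence 4) → 3 H
  atom 16: C, bond orders sum to 4 (valence 4) → 0 H
  atom 17: C, bond orders sum to 3 (valence 4) → 1 H
  atom 18: C, bond orders sum to 3 (valence 4) → 1 H
  atom 19: C, bond orders sum to 4 (valence 4) → 0 H
  atom 20: O, bond orders sum to 1 (valence 2) → 1 H
  atom 21: O, bond orders sum to 2 (valence 2) → 0 H
Totals → C:15, H:10, Cl:1, N:1, O:4.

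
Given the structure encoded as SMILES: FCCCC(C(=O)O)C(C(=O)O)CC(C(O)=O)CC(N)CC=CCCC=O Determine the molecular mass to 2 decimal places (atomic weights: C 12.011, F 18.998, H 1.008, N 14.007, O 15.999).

389.42 g/mol

First, the molecular formula is C18H28FNO7 (counting implicit H from valence).
  C: 18 × 12.011 = 216.198
  F: 1 × 18.998 = 18.998
  H: 28 × 1.008 = 28.224
  N: 1 × 14.007 = 14.007
  O: 7 × 15.999 = 111.993
Sum: 18×12.011 + 1×18.998 + 28×1.008 + 1×14.007 + 7×15.999 = 389.420 → 389.42 g/mol.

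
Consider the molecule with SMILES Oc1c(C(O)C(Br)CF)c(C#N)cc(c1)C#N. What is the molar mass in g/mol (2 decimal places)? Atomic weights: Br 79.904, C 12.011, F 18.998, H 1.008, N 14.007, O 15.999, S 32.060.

299.10 g/mol

First, the molecular formula is C11H8BrFN2O2 (counting implicit H from valence).
  Br: 1 × 79.904 = 79.904
  C: 11 × 12.011 = 132.121
  F: 1 × 18.998 = 18.998
  H: 8 × 1.008 = 8.064
  N: 2 × 14.007 = 28.014
  O: 2 × 15.999 = 31.998
Sum: 1×79.904 + 11×12.011 + 1×18.998 + 8×1.008 + 2×14.007 + 2×15.999 = 299.099 → 299.10 g/mol.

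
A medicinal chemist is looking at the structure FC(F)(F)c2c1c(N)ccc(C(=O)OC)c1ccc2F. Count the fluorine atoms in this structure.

4

Scan the SMILES for F atoms (remember two-letter symbols like Cl and Br are single atoms).
Fluorine count: 4.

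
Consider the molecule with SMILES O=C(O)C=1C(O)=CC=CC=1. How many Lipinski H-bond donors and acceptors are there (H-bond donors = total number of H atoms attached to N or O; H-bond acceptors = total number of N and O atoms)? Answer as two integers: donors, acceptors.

Donors: find every N or O and count the H atoms it carries.
  atom 1 (O): bond orders sum to 2 → 0 H
  atom 3 (O): bond orders sum to 1 → 1 H
  atom 6 (O): bond orders sum to 1 → 1 H
Lipinski HBD = 2.
Acceptors: N atoms = 0, O atoms = 3 → HBA = 3.

2, 3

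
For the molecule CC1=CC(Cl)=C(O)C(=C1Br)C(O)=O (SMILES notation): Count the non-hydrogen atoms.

Every atom symbol written in the SMILES (organic subset) is one heavy atom; implicit H are not written.
Heavy atoms by element → Br:1, C:8, Cl:1, O:3.
Total: 13.

13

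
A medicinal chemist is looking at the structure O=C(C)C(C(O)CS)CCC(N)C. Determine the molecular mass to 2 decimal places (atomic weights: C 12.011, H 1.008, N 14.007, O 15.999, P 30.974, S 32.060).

First, the molecular formula is C9H19NO2S (counting implicit H from valence).
  C: 9 × 12.011 = 108.099
  H: 19 × 1.008 = 19.152
  N: 1 × 14.007 = 14.007
  O: 2 × 15.999 = 31.998
  S: 1 × 32.060 = 32.060
Sum: 9×12.011 + 19×1.008 + 1×14.007 + 2×15.999 + 1×32.060 = 205.316 → 205.32 g/mol.

205.32 g/mol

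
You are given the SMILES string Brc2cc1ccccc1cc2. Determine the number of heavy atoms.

11

Every atom symbol written in the SMILES (organic subset) is one heavy atom; implicit H are not written.
Heavy atoms by element → Br:1, C:10.
Total: 11.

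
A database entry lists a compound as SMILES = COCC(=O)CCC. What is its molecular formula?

C6H12O2

Walk through each heavy atom and fill implicit hydrogens from standard valence (C 4, N 3, O 2, S 2, halogen 1):
  atom 1: C, bond orders sum to 1 (valence 4) → 3 H
  atom 2: O, bond orders sum to 2 (valence 2) → 0 H
  atom 3: C, bond orders sum to 2 (valence 4) → 2 H
  atom 4: C, bond orders sum to 4 (valence 4) → 0 H
  atom 5: O, bond orders sum to 2 (valence 2) → 0 H
  atom 6: C, bond orders sum to 2 (valence 4) → 2 H
  atom 7: C, bond orders sum to 2 (valence 4) → 2 H
  atom 8: C, bond orders sum to 1 (valence 4) → 3 H
Totals → C:6, H:12, O:2.
In Hill order: C6H12O2.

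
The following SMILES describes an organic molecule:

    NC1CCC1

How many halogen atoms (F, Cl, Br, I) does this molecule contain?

Scan the SMILES for the halogen motif — none present.
Groups that are present: 1 primary amine.

0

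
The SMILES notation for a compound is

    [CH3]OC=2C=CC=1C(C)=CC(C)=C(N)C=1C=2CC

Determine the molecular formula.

C15H19NO

Walk through each heavy atom and fill implicit hydrogens from standard valence (C 4, N 3, O 2, S 2, halogen 1):
  atom 1: C with explicit H count 3
  atom 2: O, bond orders sum to 2 (valence 2) → 0 H
  atom 3: C, bond orders sum to 4 (valence 4) → 0 H
  atom 4: C, bond orders sum to 3 (valence 4) → 1 H
  atom 5: C, bond orders sum to 3 (valence 4) → 1 H
  atom 6: C, bond orders sum to 4 (valence 4) → 0 H
  atom 7: C, bond orders sum to 4 (valence 4) → 0 H
  atom 8: C, bond orders sum to 1 (valence 4) → 3 H
  atom 9: C, bond orders sum to 3 (valence 4) → 1 H
  atom 10: C, bond orders sum to 4 (valence 4) → 0 H
  atom 11: C, bond orders sum to 1 (valence 4) → 3 H
  atom 12: C, bond orders sum to 4 (valence 4) → 0 H
  atom 13: N, bond orders sum to 1 (valence 3) → 2 H
  atom 14: C, bond orders sum to 4 (valence 4) → 0 H
  atom 15: C, bond orders sum to 4 (valence 4) → 0 H
  atom 16: C, bond orders sum to 2 (valence 4) → 2 H
  atom 17: C, bond orders sum to 1 (valence 4) → 3 H
Totals → C:15, H:19, N:1, O:1.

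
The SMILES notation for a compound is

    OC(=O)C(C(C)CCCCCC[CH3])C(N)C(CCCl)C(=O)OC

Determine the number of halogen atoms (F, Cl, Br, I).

1

Halogen atoms appear at heavy-atom position 19 (1×Cl).
Other groups present: 1 carboxylic acid, 1 ester, 1 primary amine.
Halogen count: 1.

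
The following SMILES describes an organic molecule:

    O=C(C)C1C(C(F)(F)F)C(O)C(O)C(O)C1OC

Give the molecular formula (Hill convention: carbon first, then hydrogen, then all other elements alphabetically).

C10H15F3O5

Walk through each heavy atom and fill implicit hydrogens from standard valence (C 4, N 3, O 2, S 2, halogen 1):
  atom 1: O, bond orders sum to 2 (valence 2) → 0 H
  atom 2: C, bond orders sum to 4 (valence 4) → 0 H
  atom 3: C, bond orders sum to 1 (valence 4) → 3 H
  atom 4: C, bond orders sum to 3 (valence 4) → 1 H
  atom 5: C, bond orders sum to 3 (valence 4) → 1 H
  atom 6: C, bond orders sum to 4 (valence 4) → 0 H
  atom 7: F (halogen, monovalent) → 0 H
  atom 8: F (halogen, monovalent) → 0 H
  atom 9: F (halogen, monovalent) → 0 H
  atom 10: C, bond orders sum to 3 (valence 4) → 1 H
  atom 11: O, bond orders sum to 1 (valence 2) → 1 H
  atom 12: C, bond orders sum to 3 (valence 4) → 1 H
  atom 13: O, bond orders sum to 1 (valence 2) → 1 H
  atom 14: C, bond orders sum to 3 (valence 4) → 1 H
  atom 15: O, bond orders sum to 1 (valence 2) → 1 H
  atom 16: C, bond orders sum to 3 (valence 4) → 1 H
  atom 17: O, bond orders sum to 2 (valence 2) → 0 H
  atom 18: C, bond orders sum to 1 (valence 4) → 3 H
Totals → C:10, H:15, F:3, O:5.
In Hill order: C10H15F3O5.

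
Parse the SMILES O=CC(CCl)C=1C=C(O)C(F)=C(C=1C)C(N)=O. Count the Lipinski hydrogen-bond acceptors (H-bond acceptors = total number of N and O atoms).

N atoms: 1; O atoms: 3.
Lipinski HBA = 1 + 3 = 4.

4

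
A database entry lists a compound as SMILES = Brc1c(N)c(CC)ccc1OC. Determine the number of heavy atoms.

Every atom symbol written in the SMILES (organic subset) is one heavy atom; implicit H are not written.
Heavy atoms by element → Br:1, C:9, N:1, O:1.
Total: 12.

12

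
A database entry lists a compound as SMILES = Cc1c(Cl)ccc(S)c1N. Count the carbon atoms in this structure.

Count every carbon token in the SMILES (each C, including those in ring-closure positions and inside branches).
Carbon count: 7.

7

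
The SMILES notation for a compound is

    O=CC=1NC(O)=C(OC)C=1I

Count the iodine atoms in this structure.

1

Scan the SMILES for I atoms (remember two-letter symbols like Cl and Br are single atoms).
Iodine count: 1.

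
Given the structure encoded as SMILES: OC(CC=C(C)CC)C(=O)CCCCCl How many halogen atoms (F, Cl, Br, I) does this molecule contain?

Halogen atoms appear at heavy-atom position 15 (1×Cl).
Other groups present: 1 alkene, 1 hydroxyl, 1 ketone.
Halogen count: 1.

1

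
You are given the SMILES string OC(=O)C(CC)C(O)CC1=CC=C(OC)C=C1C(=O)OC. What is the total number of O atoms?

6

Scan the SMILES for O atoms (remember two-letter symbols like Cl and Br are single atoms).
Oxygen count: 6.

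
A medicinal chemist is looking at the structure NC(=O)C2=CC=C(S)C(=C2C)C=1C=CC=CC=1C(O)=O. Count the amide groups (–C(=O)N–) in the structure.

The amide motif appears at heavy-atom position 2 in the SMILES.
Other groups present: 1 carboxylic acid, 1 thiol.
Amide count: 1.

1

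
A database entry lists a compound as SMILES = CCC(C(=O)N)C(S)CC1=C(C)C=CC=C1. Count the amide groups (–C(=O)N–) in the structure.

1

The amide motif appears at heavy-atom position 4 in the SMILES.
Other groups present: 1 thiol.
Amide count: 1.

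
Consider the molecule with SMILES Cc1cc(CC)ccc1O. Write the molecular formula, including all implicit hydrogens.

C9H12O

Walk through each heavy atom and fill implicit hydrogens from standard valence (C 4, N 3, O 2, S 2, halogen 1); for lowercase aromatic atoms, an aromatic c carries 1 H when it has two neighbours and 0 H with three, and aromatic n carries 0 H:
  atom 1: C, bond orders sum to 1 (valence 4) → 3 H
  atom 2: aromatic c, 3 neighbours → 0 H
  atom 3: aromatic c, 2 neighbours → 1 H
  atom 4: aromatic c, 3 neighbours → 0 H
  atom 5: C, bond orders sum to 2 (valence 4) → 2 H
  atom 6: C, bond orders sum to 1 (valence 4) → 3 H
  atom 7: aromatic c, 2 neighbours → 1 H
  atom 8: aromatic c, 2 neighbours → 1 H
  atom 9: aromatic c, 3 neighbours → 0 H
  atom 10: O, bond orders sum to 1 (valence 2) → 1 H
Totals → C:9, H:12, O:1.
In Hill order: C9H12O.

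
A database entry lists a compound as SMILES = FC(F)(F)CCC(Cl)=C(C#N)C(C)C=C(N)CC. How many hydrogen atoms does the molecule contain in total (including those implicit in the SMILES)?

16

Walk through each heavy atom and fill implicit hydrogens from standard valence (C 4, N 3, O 2, S 2, halogen 1):
  atom 1: F (halogen, monovalent) → 0 H
  atom 2: C, bond orders sum to 4 (valence 4) → 0 H
  atom 3: F (halogen, monovalent) → 0 H
  atom 4: F (halogen, monovalent) → 0 H
  atom 5: C, bond orders sum to 2 (valence 4) → 2 H
  atom 6: C, bond orders sum to 2 (valence 4) → 2 H
  atom 7: C, bond orders sum to 4 (valence 4) → 0 H
  atom 8: Cl (halogen, monovalent) → 0 H
  atom 9: C, bond orders sum to 4 (valence 4) → 0 H
  atom 10: C, bond orders sum to 4 (valence 4) → 0 H
  atom 11: N, bond orders sum to 3 (valence 3) → 0 H
  atom 12: C, bond orders sum to 3 (valence 4) → 1 H
  atom 13: C, bond orders sum to 1 (valence 4) → 3 H
  atom 14: C, bond orders sum to 3 (valence 4) → 1 H
  atom 15: C, bond orders sum to 4 (valence 4) → 0 H
  atom 16: N, bond orders sum to 1 (valence 3) → 2 H
  atom 17: C, bond orders sum to 2 (valence 4) → 2 H
  atom 18: C, bond orders sum to 1 (valence 4) → 3 H
Total hydrogens: 16.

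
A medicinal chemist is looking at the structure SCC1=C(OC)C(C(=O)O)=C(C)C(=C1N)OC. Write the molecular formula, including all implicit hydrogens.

C11H15NO4S

Walk through each heavy atom and fill implicit hydrogens from standard valence (C 4, N 3, O 2, S 2, halogen 1):
  atom 1: S, bond orders sum to 1 (valence 2) → 1 H
  atom 2: C, bond orders sum to 2 (valence 4) → 2 H
  atom 3: C, bond orders sum to 4 (valence 4) → 0 H
  atom 4: C, bond orders sum to 4 (valence 4) → 0 H
  atom 5: O, bond orders sum to 2 (valence 2) → 0 H
  atom 6: C, bond orders sum to 1 (valence 4) → 3 H
  atom 7: C, bond orders sum to 4 (valence 4) → 0 H
  atom 8: C, bond orders sum to 4 (valence 4) → 0 H
  atom 9: O, bond orders sum to 2 (valence 2) → 0 H
  atom 10: O, bond orders sum to 1 (valence 2) → 1 H
  atom 11: C, bond orders sum to 4 (valence 4) → 0 H
  atom 12: C, bond orders sum to 1 (valence 4) → 3 H
  atom 13: C, bond orders sum to 4 (valence 4) → 0 H
  atom 14: C, bond orders sum to 4 (valence 4) → 0 H
  atom 15: N, bond orders sum to 1 (valence 3) → 2 H
  atom 16: O, bond orders sum to 2 (valence 2) → 0 H
  atom 17: C, bond orders sum to 1 (valence 4) → 3 H
Totals → C:11, H:15, N:1, O:4, S:1.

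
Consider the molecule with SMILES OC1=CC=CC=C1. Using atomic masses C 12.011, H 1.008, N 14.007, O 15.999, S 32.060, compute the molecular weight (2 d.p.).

94.11 g/mol

First, the molecular formula is C6H6O (counting implicit H from valence).
  C: 6 × 12.011 = 72.066
  H: 6 × 1.008 = 6.048
  O: 1 × 15.999 = 15.999
Sum: 6×12.011 + 6×1.008 + 1×15.999 = 94.113 → 94.11 g/mol.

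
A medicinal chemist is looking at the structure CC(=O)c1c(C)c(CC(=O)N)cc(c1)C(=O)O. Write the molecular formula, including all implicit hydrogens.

C12H13NO4

Walk through each heavy atom and fill implicit hydrogens from standard valence (C 4, N 3, O 2, S 2, halogen 1); for lowercase aromatic atoms, an aromatic c carries 1 H when it has two neighbours and 0 H with three, and aromatic n carries 0 H:
  atom 1: C, bond orders sum to 1 (valence 4) → 3 H
  atom 2: C, bond orders sum to 4 (valence 4) → 0 H
  atom 3: O, bond orders sum to 2 (valence 2) → 0 H
  atom 4: aromatic c, 3 neighbours → 0 H
  atom 5: aromatic c, 3 neighbours → 0 H
  atom 6: C, bond orders sum to 1 (valence 4) → 3 H
  atom 7: aromatic c, 3 neighbours → 0 H
  atom 8: C, bond orders sum to 2 (valence 4) → 2 H
  atom 9: C, bond orders sum to 4 (valence 4) → 0 H
  atom 10: O, bond orders sum to 2 (valence 2) → 0 H
  atom 11: N, bond orders sum to 1 (valence 3) → 2 H
  atom 12: aromatic c, 2 neighbours → 1 H
  atom 13: aromatic c, 3 neighbours → 0 H
  atom 14: aromatic c, 2 neighbours → 1 H
  atom 15: C, bond orders sum to 4 (valence 4) → 0 H
  atom 16: O, bond orders sum to 2 (valence 2) → 0 H
  atom 17: O, bond orders sum to 1 (valence 2) → 1 H
Totals → C:12, H:13, N:1, O:4.
In Hill order: C12H13NO4.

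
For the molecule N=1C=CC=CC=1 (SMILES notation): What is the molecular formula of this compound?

Walk through each heavy atom and fill implicit hydrogens from standard valence (C 4, N 3, O 2, S 2, halogen 1):
  atom 1: N, bond orders sum to 3 (valence 3) → 0 H
  atom 2: C, bond orders sum to 3 (valence 4) → 1 H
  atom 3: C, bond orders sum to 3 (valence 4) → 1 H
  atom 4: C, bond orders sum to 3 (valence 4) → 1 H
  atom 5: C, bond orders sum to 3 (valence 4) → 1 H
  atom 6: C, bond orders sum to 3 (valence 4) → 1 H
Totals → C:5, H:5, N:1.
In Hill order: C5H5N.

C5H5N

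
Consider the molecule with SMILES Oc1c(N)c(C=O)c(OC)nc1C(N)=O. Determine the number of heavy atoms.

15

Every atom symbol written in the SMILES (organic subset) is one heavy atom; implicit H are not written.
Heavy atoms by element → C:8, N:3, O:4.
Total: 15.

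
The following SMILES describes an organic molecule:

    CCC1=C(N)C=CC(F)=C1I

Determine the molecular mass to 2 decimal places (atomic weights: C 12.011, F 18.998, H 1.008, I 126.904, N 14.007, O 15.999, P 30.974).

265.07 g/mol

First, the molecular formula is C8H9FIN (counting implicit H from valence).
  C: 8 × 12.011 = 96.088
  F: 1 × 18.998 = 18.998
  H: 9 × 1.008 = 9.072
  I: 1 × 126.904 = 126.904
  N: 1 × 14.007 = 14.007
Sum: 8×12.011 + 1×18.998 + 9×1.008 + 1×126.904 + 1×14.007 = 265.069 → 265.07 g/mol.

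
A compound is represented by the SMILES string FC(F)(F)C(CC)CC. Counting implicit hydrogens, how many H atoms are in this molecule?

Walk through each heavy atom and fill implicit hydrogens from standard valence (C 4, N 3, O 2, S 2, halogen 1):
  atom 1: F (halogen, monovalent) → 0 H
  atom 2: C, bond orders sum to 4 (valence 4) → 0 H
  atom 3: F (halogen, monovalent) → 0 H
  atom 4: F (halogen, monovalent) → 0 H
  atom 5: C, bond orders sum to 3 (valence 4) → 1 H
  atom 6: C, bond orders sum to 2 (valence 4) → 2 H
  atom 7: C, bond orders sum to 1 (valence 4) → 3 H
  atom 8: C, bond orders sum to 2 (valence 4) → 2 H
  atom 9: C, bond orders sum to 1 (valence 4) → 3 H
Total hydrogens: 11.

11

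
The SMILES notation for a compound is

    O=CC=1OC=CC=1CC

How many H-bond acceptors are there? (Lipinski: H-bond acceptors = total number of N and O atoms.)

2

N atoms: 0; O atoms: 2.
Lipinski HBA = 0 + 2 = 2.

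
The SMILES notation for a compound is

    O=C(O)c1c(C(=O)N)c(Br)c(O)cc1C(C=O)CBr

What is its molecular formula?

Walk through each heavy atom and fill implicit hydrogens from standard valence (C 4, N 3, O 2, S 2, halogen 1); for lowercase aromatic atoms, an aromatic c carries 1 H when it has two neighbours and 0 H with three, and aromatic n carries 0 H:
  atom 1: O, bond orders sum to 2 (valence 2) → 0 H
  atom 2: C, bond orders sum to 4 (valence 4) → 0 H
  atom 3: O, bond orders sum to 1 (valence 2) → 1 H
  atom 4: aromatic c, 3 neighbours → 0 H
  atom 5: aromatic c, 3 neighbours → 0 H
  atom 6: C, bond orders sum to 4 (valence 4) → 0 H
  atom 7: O, bond orders sum to 2 (valence 2) → 0 H
  atom 8: N, bond orders sum to 1 (valence 3) → 2 H
  atom 9: aromatic c, 3 neighbours → 0 H
  atom 10: Br (halogen, monovalent) → 0 H
  atom 11: aromatic c, 3 neighbours → 0 H
  atom 12: O, bond orders sum to 1 (valence 2) → 1 H
  atom 13: aromatic c, 2 neighbours → 1 H
  atom 14: aromatic c, 3 neighbours → 0 H
  atom 15: C, bond orders sum to 3 (valence 4) → 1 H
  atom 16: C, bond orders sum to 3 (valence 4) → 1 H
  atom 17: O, bond orders sum to 2 (valence 2) → 0 H
  atom 18: C, bond orders sum to 2 (valence 4) → 2 H
  atom 19: Br (halogen, monovalent) → 0 H
Totals → C:11, H:9, Br:2, N:1, O:5.

C11H9Br2NO5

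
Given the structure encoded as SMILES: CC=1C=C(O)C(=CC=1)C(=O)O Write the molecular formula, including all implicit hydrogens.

Walk through each heavy atom and fill implicit hydrogens from standard valence (C 4, N 3, O 2, S 2, halogen 1):
  atom 1: C, bond orders sum to 1 (valence 4) → 3 H
  atom 2: C, bond orders sum to 4 (valence 4) → 0 H
  atom 3: C, bond orders sum to 3 (valence 4) → 1 H
  atom 4: C, bond orders sum to 4 (valence 4) → 0 H
  atom 5: O, bond orders sum to 1 (valence 2) → 1 H
  atom 6: C, bond orders sum to 4 (valence 4) → 0 H
  atom 7: C, bond orders sum to 3 (valence 4) → 1 H
  atom 8: C, bond orders sum to 3 (valence 4) → 1 H
  atom 9: C, bond orders sum to 4 (valence 4) → 0 H
  atom 10: O, bond orders sum to 2 (valence 2) → 0 H
  atom 11: O, bond orders sum to 1 (valence 2) → 1 H
Totals → C:8, H:8, O:3.
In Hill order: C8H8O3.

C8H8O3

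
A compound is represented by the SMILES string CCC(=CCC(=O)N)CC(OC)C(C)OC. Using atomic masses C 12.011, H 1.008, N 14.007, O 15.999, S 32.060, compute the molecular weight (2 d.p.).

First, the molecular formula is C12H23NO3 (counting implicit H from valence).
  C: 12 × 12.011 = 144.132
  H: 23 × 1.008 = 23.184
  N: 1 × 14.007 = 14.007
  O: 3 × 15.999 = 47.997
Sum: 12×12.011 + 23×1.008 + 1×14.007 + 3×15.999 = 229.320 → 229.32 g/mol.

229.32 g/mol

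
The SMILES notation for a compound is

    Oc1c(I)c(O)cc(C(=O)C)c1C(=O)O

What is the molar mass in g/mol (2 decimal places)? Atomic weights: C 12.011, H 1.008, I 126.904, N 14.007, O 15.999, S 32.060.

First, the molecular formula is C9H7IO5 (counting implicit H from valence).
  C: 9 × 12.011 = 108.099
  H: 7 × 1.008 = 7.056
  I: 1 × 126.904 = 126.904
  O: 5 × 15.999 = 79.995
Sum: 9×12.011 + 7×1.008 + 1×126.904 + 5×15.999 = 322.054 → 322.05 g/mol.

322.05 g/mol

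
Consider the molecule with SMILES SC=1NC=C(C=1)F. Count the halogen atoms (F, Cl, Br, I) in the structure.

1

Halogen atoms appear at heavy-atom position 7 (1×F).
Other groups present: 1 thiol.
Halogen count: 1.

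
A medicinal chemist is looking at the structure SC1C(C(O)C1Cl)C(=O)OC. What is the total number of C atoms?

Count every carbon token in the SMILES (each C, including those in ring-closure positions and inside branches).
Carbon count: 6.

6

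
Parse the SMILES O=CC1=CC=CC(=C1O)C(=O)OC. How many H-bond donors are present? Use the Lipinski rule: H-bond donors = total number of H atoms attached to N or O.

1

Donors: find every N or O and count the H atoms it carries.
  atom 1 (O): bond orders sum to 2 → 0 H
  atom 9 (O): bond orders sum to 1 → 1 H
  atom 11 (O): bond orders sum to 2 → 0 H
  atom 12 (O): bond orders sum to 2 → 0 H
Lipinski HBD = 1.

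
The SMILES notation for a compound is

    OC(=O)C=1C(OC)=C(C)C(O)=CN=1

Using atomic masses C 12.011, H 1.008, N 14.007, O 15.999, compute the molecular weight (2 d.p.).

First, the molecular formula is C8H9NO4 (counting implicit H from valence).
  C: 8 × 12.011 = 96.088
  H: 9 × 1.008 = 9.072
  N: 1 × 14.007 = 14.007
  O: 4 × 15.999 = 63.996
Sum: 8×12.011 + 9×1.008 + 1×14.007 + 4×15.999 = 183.163 → 183.16 g/mol.

183.16 g/mol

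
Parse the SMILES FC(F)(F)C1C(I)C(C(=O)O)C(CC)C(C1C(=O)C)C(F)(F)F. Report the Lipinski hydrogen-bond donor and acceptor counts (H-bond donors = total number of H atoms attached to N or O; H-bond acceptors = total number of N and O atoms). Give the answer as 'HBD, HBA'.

1, 3

Donors: find every N or O and count the H atoms it carries.
  atom 10 (O): bond orders sum to 2 → 0 H
  atom 11 (O): bond orders sum to 1 → 1 H
  atom 18 (O): bond orders sum to 2 → 0 H
Lipinski HBD = 1.
Acceptors: N atoms = 0, O atoms = 3 → HBA = 3.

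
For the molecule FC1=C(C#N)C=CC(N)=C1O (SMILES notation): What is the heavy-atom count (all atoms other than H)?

Every atom symbol written in the SMILES (organic subset) is one heavy atom; implicit H are not written.
Heavy atoms by element → C:7, F:1, N:2, O:1.
Total: 11.

11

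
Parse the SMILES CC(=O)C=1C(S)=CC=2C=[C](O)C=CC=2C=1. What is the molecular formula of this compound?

C12H10O2S

Walk through each heavy atom and fill implicit hydrogens from standard valence (C 4, N 3, O 2, S 2, halogen 1):
  atom 1: C, bond orders sum to 1 (valence 4) → 3 H
  atom 2: C, bond orders sum to 4 (valence 4) → 0 H
  atom 3: O, bond orders sum to 2 (valence 2) → 0 H
  atom 4: C, bond orders sum to 4 (valence 4) → 0 H
  atom 5: C, bond orders sum to 4 (valence 4) → 0 H
  atom 6: S, bond orders sum to 1 (valence 2) → 1 H
  atom 7: C, bond orders sum to 3 (valence 4) → 1 H
  atom 8: C, bond orders sum to 4 (valence 4) → 0 H
  atom 9: C, bond orders sum to 3 (valence 4) → 1 H
  atom 10: C with explicit H count 0
  atom 11: O, bond orders sum to 1 (valence 2) → 1 H
  atom 12: C, bond orders sum to 3 (valence 4) → 1 H
  atom 13: C, bond orders sum to 3 (valence 4) → 1 H
  atom 14: C, bond orders sum to 4 (valence 4) → 0 H
  atom 15: C, bond orders sum to 3 (valence 4) → 1 H
Totals → C:12, H:10, O:2, S:1.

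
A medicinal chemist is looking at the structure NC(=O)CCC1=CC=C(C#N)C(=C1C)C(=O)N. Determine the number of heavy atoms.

17

Every atom symbol written in the SMILES (organic subset) is one heavy atom; implicit H are not written.
Heavy atoms by element → C:12, N:3, O:2.
Total: 17.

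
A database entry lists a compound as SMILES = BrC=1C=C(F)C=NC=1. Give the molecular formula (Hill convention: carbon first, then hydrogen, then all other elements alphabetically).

C5H3BrFN

Walk through each heavy atom and fill implicit hydrogens from standard valence (C 4, N 3, O 2, S 2, halogen 1):
  atom 1: Br (halogen, monovalent) → 0 H
  atom 2: C, bond orders sum to 4 (valence 4) → 0 H
  atom 3: C, bond orders sum to 3 (valence 4) → 1 H
  atom 4: C, bond orders sum to 4 (valence 4) → 0 H
  atom 5: F (halogen, monovalent) → 0 H
  atom 6: C, bond orders sum to 3 (valence 4) → 1 H
  atom 7: N, bond orders sum to 3 (valence 3) → 0 H
  atom 8: C, bond orders sum to 3 (valence 4) → 1 H
Totals → C:5, H:3, Br:1, F:1, N:1.
In Hill order: C5H3BrFN.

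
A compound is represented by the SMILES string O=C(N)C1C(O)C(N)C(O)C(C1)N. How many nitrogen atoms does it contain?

3

Scan the SMILES for N atoms (remember two-letter symbols like Cl and Br are single atoms).
Nitrogen count: 3.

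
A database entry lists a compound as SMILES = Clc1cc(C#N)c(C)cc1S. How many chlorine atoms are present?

1

Scan the SMILES for Cl atoms (remember two-letter symbols like Cl and Br are single atoms).
Chlorine count: 1.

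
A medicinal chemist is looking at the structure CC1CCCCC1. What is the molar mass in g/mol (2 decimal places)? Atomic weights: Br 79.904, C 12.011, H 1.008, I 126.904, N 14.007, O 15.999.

First, the molecular formula is C7H14 (counting implicit H from valence).
  C: 7 × 12.011 = 84.077
  H: 14 × 1.008 = 14.112
Sum: 7×12.011 + 14×1.008 = 98.189 → 98.19 g/mol.

98.19 g/mol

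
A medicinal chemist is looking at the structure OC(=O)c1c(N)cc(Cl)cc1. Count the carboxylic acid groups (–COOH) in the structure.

The carboxylic acid motif appears at heavy-atom position 2 in the SMILES.
Other groups present: 1 primary amine.
Carboxylic acid count: 1.

1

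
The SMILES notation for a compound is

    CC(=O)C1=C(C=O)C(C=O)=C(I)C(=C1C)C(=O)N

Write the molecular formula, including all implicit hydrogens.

Walk through each heavy atom and fill implicit hydrogens from standard valence (C 4, N 3, O 2, S 2, halogen 1):
  atom 1: C, bond orders sum to 1 (valence 4) → 3 H
  atom 2: C, bond orders sum to 4 (valence 4) → 0 H
  atom 3: O, bond orders sum to 2 (valence 2) → 0 H
  atom 4: C, bond orders sum to 4 (valence 4) → 0 H
  atom 5: C, bond orders sum to 4 (valence 4) → 0 H
  atom 6: C, bond orders sum to 3 (valence 4) → 1 H
  atom 7: O, bond orders sum to 2 (valence 2) → 0 H
  atom 8: C, bond orders sum to 4 (valence 4) → 0 H
  atom 9: C, bond orders sum to 3 (valence 4) → 1 H
  atom 10: O, bond orders sum to 2 (valence 2) → 0 H
  atom 11: C, bond orders sum to 4 (valence 4) → 0 H
  atom 12: I (halogen, monovalent) → 0 H
  atom 13: C, bond orders sum to 4 (valence 4) → 0 H
  atom 14: C, bond orders sum to 4 (valence 4) → 0 H
  atom 15: C, bond orders sum to 1 (valence 4) → 3 H
  atom 16: C, bond orders sum to 4 (valence 4) → 0 H
  atom 17: O, bond orders sum to 2 (valence 2) → 0 H
  atom 18: N, bond orders sum to 1 (valence 3) → 2 H
Totals → C:12, H:10, I:1, N:1, O:4.
In Hill order: C12H10INO4.

C12H10INO4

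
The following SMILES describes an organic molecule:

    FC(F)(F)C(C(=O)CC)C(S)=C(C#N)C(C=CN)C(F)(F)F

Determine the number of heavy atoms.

Every atom symbol written in the SMILES (organic subset) is one heavy atom; implicit H are not written.
Heavy atoms by element → C:12, F:6, N:2, O:1, S:1.
Total: 22.

22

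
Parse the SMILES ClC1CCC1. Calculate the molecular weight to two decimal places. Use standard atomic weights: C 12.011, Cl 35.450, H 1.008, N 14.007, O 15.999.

90.55 g/mol

First, the molecular formula is C4H7Cl (counting implicit H from valence).
  C: 4 × 12.011 = 48.044
  Cl: 1 × 35.450 = 35.450
  H: 7 × 1.008 = 7.056
Sum: 4×12.011 + 1×35.450 + 7×1.008 = 90.550 → 90.55 g/mol.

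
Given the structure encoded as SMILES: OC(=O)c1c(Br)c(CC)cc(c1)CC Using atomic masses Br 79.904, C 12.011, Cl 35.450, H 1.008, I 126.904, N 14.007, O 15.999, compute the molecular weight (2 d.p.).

257.13 g/mol

First, the molecular formula is C11H13BrO2 (counting implicit H from valence).
  Br: 1 × 79.904 = 79.904
  C: 11 × 12.011 = 132.121
  H: 13 × 1.008 = 13.104
  O: 2 × 15.999 = 31.998
Sum: 1×79.904 + 11×12.011 + 13×1.008 + 2×15.999 = 257.127 → 257.13 g/mol.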